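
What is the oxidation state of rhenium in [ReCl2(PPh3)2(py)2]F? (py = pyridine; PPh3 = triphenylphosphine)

+3

1 fluoride outside the brackets (-1 each) → the complex ion is 1+.
Ligand charges: 2×Cl = -2; 2×py neutral; 2×PPh3 neutral; sum -2.
Re + (-2) = 1+ ⇒ Re is +3.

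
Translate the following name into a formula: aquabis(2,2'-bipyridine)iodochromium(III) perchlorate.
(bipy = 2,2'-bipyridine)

Ligands: 1 iodo (I, -1), 2 2,2'-bipyridine (bipy, neutral), 1 aqua (H2O, neutral). Ligand charge sum = -1.
With Cr in oxidation state +3, the complex ion is [Cr...]^2+.
Charge balance with perchlorate (-1) requires 1 complex ion per 2 perchlorate.

[Cr(bipy)2(H2O)I](ClO4)2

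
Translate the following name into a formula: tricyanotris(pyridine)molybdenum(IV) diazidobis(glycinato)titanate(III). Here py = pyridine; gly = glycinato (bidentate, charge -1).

Cation [Mo…]: ligand charges -3, Mo(IV) ⇒ ion charge 1+.
Anion [Ti…]: ligand charges -4, Ti(III) ⇒ ion charge 1−.

[Mo(CN)3(py)3][Ti(gly)2(N3)2]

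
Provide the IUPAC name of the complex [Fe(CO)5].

pentacarbonyliron(0)

There is no counter-ion, so the complex is neutral overall.
Ligand charges: 5×carbonyl (neutral); total 0. So Fe + (0) = 0, giving Fe = 0.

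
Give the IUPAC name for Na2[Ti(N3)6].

sodium hexaazidotitanate(IV)

The 2 sodium counter-ions carry a total charge of +2, so each complex ion is 2−.
Ligand charges: 6×azido (-1 each); total -6. So Ti + (-6) = 2−, giving Ti = +4.
The complex ion is anionic, so titanium takes the -ate form titanate(IV).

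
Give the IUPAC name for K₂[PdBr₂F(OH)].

The 2 potassium counter-ions carry a total charge of +2, so each complex ion is 2−.
Ligand charges: 2×bromo (-1 each), 1×hydroxo (-1 each), 1×fluoro (-1 each); total -4. So Pd + (-4) = 2−, giving Pd = +2.
Ligands are named alphabetically: bromo before fluoro before hydroxo.
The complex ion is anionic, so palladium takes the -ate form palladate(II).

potassium dibromofluorohydroxopalladate(II)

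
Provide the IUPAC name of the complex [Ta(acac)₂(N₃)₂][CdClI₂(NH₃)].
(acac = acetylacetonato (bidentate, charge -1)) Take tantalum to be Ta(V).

Both ions are complex: the cation is named first with the plain metal name, the anion second with the -ate form; each ion's ligands are alphabetised independently.
Ta is given as +5; the cation's ligand charges sum to -4, so the complex cation is 1+.
A 1:1 salt means the anion carries the equal and opposite charge, 1−.
Anion: ligand charges sum to -3; for the ion to be 1−, Cd = +2.

bis(acetylacetonato)diazidotantalum(V) amminechlorodiiodocadmate(II)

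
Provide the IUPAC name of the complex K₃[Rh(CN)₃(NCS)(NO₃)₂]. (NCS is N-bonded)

potassium tricyanoisothiocyanatodinitratorhodate(III)

The 3 potassium counter-ions carry a total charge of +3, so each complex ion is 3−.
Ligand charges: 1×isothiocyanato (-1 each), 2×nitrato (-1 each), 3×cyano (-1 each); total -6. So Rh + (-6) = 3−, giving Rh = +3.
The complex ion is anionic, so rhodium takes the -ate form rhodate(III).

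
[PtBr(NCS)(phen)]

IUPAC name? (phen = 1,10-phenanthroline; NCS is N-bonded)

There is no counter-ion, so the complex is neutral overall.
Ligand charges: 1×bromo (-1 each), 1×1,10-phenanthroline (neutral), 1×isothiocyanato (-1 each); total -2. So Pt + (-2) = 0, giving Pt = +2.
Ligands are named alphabetically: bromo before isothiocyanato before phenanthroline.

bromoisothiocyanato(1,10-phenanthroline)platinum(II)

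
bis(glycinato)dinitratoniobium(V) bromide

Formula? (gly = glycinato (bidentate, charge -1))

[Nb(gly)2(NO3)2]Br

Ligands: 2 glycinato (gly, -1), 2 nitrato (NO3, -1). Ligand charge sum = -4.
With Nb in oxidation state +5, the complex ion is [Nb...]^1+.
Charge balance with bromide (-1) requires 1 complex ion per 1 bromide.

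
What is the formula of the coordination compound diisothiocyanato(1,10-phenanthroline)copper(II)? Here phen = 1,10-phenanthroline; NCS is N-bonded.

Ligands: 1 1,10-phenanthroline (phen, neutral), 2 isothiocyanato (NCS, -1). Ligand charge sum = -2.
With Cu in oxidation state +2, the complex ion is [Cu...].

[Cu(NCS)2(phen)]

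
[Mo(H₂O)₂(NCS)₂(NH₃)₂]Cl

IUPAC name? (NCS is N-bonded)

diamminediaquadiisothiocyanatomolybdenum(III) chloride

The 1 chloride counter-ion carries a total charge of -1, so each complex ion is 1+.
Ligand charges: 2×aqua (neutral), 2×ammine (neutral), 2×isothiocyanato (-1 each); total -2. So Mo + (-2) = 1+, giving Mo = +3.
Ligands are named alphabetically: ammine before aqua before isothiocyanato.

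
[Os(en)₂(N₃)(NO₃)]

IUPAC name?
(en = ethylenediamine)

There is no counter-ion, so the complex is neutral overall.
Ligand charges: 1×azido (-1 each), 2×ethylenediamine (neutral), 1×nitrato (-1 each); total -2. So Os + (-2) = 0, giving Os = +2.
Ligands are named alphabetically: azido before ethylenediamine before nitrato.

azidobis(ethylenediamine)nitratoosmium(II)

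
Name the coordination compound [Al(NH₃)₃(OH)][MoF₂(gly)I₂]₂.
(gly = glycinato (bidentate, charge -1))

triamminehydroxoaluminium(III) difluoro(glycinato)diiodomolybdate(IV)

Aluminium is always +3 in its complexes; the cation's ligand charges sum to -1, so the complex cation is 2+.
With 2 anions per cation, each anion must be 2/2 = 1−.
Anion: ligand charges sum to -5; for the ion to be 1−, Mo = +4.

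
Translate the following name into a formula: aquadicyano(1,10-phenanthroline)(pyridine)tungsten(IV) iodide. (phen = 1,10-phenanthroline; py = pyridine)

Ligands: 1 1,10-phenanthroline (phen, neutral), 1 aqua (H2O, neutral), 2 cyano (CN, -1), 1 pyridine (py, neutral). Ligand charge sum = -2.
With W in oxidation state +4, the complex ion is [W...]^2+.
Charge balance with iodide (-1) requires 1 complex ion per 2 iodide.

[W(CN)2(H2O)(phen)(py)]I2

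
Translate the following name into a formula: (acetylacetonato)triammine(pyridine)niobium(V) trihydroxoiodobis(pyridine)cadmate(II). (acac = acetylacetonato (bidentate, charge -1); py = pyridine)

Cation [Nb…]: ligand charges -1, Nb(V) ⇒ ion charge 4+.
Anion [Cd…]: ligand charges -4, Cd(II) ⇒ ion charge 2−.

[Nb(acac)(NH3)3(py)][CdI(OH)3(py)2]2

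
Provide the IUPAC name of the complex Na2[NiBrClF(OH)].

sodium bromochlorofluorohydroxonickelate(II)

The 2 sodium counter-ions carry a total charge of +2, so each complex ion is 2−.
Ligand charges: 1×hydroxo (-1 each), 1×bromo (-1 each), 1×fluoro (-1 each), 1×chloro (-1 each); total -4. So Ni + (-4) = 2−, giving Ni = +2.
The complex ion is anionic, so nickel takes the -ate form nickelate(II).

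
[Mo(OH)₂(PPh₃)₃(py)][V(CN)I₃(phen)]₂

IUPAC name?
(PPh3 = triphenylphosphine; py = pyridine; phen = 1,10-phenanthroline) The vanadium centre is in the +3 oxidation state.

dihydroxo(pyridine)tris(triphenylphosphine)molybdenum(IV) cyanotriiodo(1,10-phenanthroline)vanadate(III)

V is given as +3; the anion's ligand charges sum to -4, so the complex anion is 1−.
With 2 anions per cation, the cation must be 2×1 = 2+.
Cation: ligand charges sum to -2; for the ion to be 2+, Mo = +4.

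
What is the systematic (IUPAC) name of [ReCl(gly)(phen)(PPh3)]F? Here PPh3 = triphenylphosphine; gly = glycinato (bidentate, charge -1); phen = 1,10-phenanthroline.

chloro(glycinato)(1,10-phenanthroline)(triphenylphosphine)rhenium(III) fluoride

The 1 fluoride counter-ion carries a total charge of -1, so each complex ion is 1+.
Ligand charges: 1×triphenylphosphine (neutral), 1×glycinato (-1 each), 1×1,10-phenanthroline (neutral), 1×chloro (-1 each); total -2. So Re + (-2) = 1+, giving Re = +3.
Ligands are named alphabetically: chloro before glycinato before phenanthroline before triphenylphosphine.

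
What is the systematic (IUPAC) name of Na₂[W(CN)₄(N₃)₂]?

The 2 sodium counter-ions carry a total charge of +2, so each complex ion is 2−.
Ligand charges: 4×cyano (-1 each), 2×azido (-1 each); total -6. So W + (-6) = 2−, giving W = +4.
Ligands are named alphabetically: azido before cyano.
The complex ion is anionic, so tungsten takes the -ate form tungstate(IV).

sodium diazidotetracyanotungstate(IV)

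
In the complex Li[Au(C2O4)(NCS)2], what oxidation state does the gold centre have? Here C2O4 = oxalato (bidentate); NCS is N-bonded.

+3

1 lithium outside the brackets (+1 each) → the complex ion is 1−.
Ligand charges: 1×C2O4 = -2; 2×NCS = -2; sum -4.
Au + (-4) = 1− ⇒ Au is +3.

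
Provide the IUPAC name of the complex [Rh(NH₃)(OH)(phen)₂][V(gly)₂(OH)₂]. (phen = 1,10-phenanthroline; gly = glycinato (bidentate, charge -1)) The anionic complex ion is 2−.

amminehydroxobis(1,10-phenanthroline)rhodium(III) bis(glycinato)dihydroxovanadate(II)

Both ions are complex: the cation is named first with the plain metal name, the anion second with the -ate form; each ion's ligands are alphabetised independently.
The complex anion is given as 2−; its ligand charges sum to -4, so V = +2.
A 1:1 salt means the cation carries the equal and opposite charge, 2+.
Cation: ligand charges sum to -1; for the ion to be 2+, Rh = +3.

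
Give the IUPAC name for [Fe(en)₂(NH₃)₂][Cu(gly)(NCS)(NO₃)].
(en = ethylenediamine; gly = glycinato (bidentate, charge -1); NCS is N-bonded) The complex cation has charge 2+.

diamminebis(ethylenediamine)iron(II) (glycinato)isothiocyanatonitratocuprate(I)

Both ions are complex: the cation is named first with the plain metal name, the anion second with the -ate form; each ion's ligands are alphabetised independently.
The complex cation is given as 2+; its ligand charges sum to 0, so Fe = +2.
A 1:1 salt means the anion carries the equal and opposite charge, 2−.
Anion: ligand charges sum to -3; for the ion to be 2−, Cu = +1.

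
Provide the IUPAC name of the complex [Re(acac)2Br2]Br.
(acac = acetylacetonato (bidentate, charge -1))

bis(acetylacetonato)dibromorhenium(V) bromide

The 1 bromide counter-ion carries a total charge of -1, so each complex ion is 1+.
Ligand charges: 2×bromo (-1 each), 2×acetylacetonato (-1 each); total -4. So Re + (-4) = 1+, giving Re = +5.
Ligands are named alphabetically: acetylacetonato before bromo.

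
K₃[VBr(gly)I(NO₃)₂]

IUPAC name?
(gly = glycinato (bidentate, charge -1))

potassium bromo(glycinato)iododinitratovanadate(II)

The 3 potassium counter-ions carry a total charge of +3, so each complex ion is 3−.
Ligand charges: 2×nitrato (-1 each), 1×iodo (-1 each), 1×glycinato (-1 each), 1×bromo (-1 each); total -5. So V + (-5) = 3−, giving V = +2.
The complex ion is anionic, so vanadium takes the -ate form vanadate(II).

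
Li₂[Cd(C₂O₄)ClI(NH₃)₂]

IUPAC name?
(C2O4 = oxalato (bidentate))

lithium diamminechloroiodooxalatocadmate(II)

The 2 lithium counter-ions carry a total charge of +2, so each complex ion is 2−.
Ligand charges: 1×oxalato (-2 each), 1×iodo (-1 each), 1×chloro (-1 each), 2×ammine (neutral); total -4. So Cd + (-4) = 2−, giving Cd = +2.
Ligands are named alphabetically: ammine before chloro before iodo before oxalato.
The complex ion is anionic, so cadmium takes the -ate form cadmate(II).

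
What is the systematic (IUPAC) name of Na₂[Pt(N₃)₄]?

sodium tetraazidoplatinate(II)

The 2 sodium counter-ions carry a total charge of +2, so each complex ion is 2−.
Ligand charges: 4×azido (-1 each); total -4. So Pt + (-4) = 2−, giving Pt = +2.
The complex ion is anionic, so platinum takes the -ate form platinate(II).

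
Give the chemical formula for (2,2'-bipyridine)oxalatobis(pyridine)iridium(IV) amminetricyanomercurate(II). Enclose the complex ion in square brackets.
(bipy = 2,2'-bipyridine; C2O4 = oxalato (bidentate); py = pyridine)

[Ir(bipy)(C2O4)(py)2][Hg(CN)3(NH3)]2

Cation [Ir…]: ligand charges -2, Ir(IV) ⇒ ion charge 2+.
Anion [Hg…]: ligand charges -3, Hg(II) ⇒ ion charge 1−.
One 2+ cation requires 2 of the 1− anion.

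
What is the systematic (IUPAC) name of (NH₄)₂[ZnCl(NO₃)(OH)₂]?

ammonium chlorodihydroxonitratozincate(II)

The 2 ammonium counter-ions carry a total charge of +2, so each complex ion is 2−.
Ligand charges: 1×nitrato (-1 each), 2×hydroxo (-1 each), 1×chloro (-1 each); total -4. So Zn + (-4) = 2−, giving Zn = +2.
The complex ion is anionic, so zinc takes the -ate form zincate(II).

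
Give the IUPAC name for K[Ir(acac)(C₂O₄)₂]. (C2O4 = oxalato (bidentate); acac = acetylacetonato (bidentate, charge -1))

potassium (acetylacetonato)dioxalatoiridate(IV)

The 1 potassium counter-ion carries a total charge of +1, so each complex ion is 1−.
Ligand charges: 2×oxalato (-2 each), 1×acetylacetonato (-1 each); total -5. So Ir + (-5) = 1−, giving Ir = +4.
Ligands are named alphabetically: acetylacetonato before oxalato.
The complex ion is anionic, so iridium takes the -ate form iridate(IV).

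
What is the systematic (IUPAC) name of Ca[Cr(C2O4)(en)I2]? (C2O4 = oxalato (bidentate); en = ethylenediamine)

calcium (ethylenediamine)diiodooxalatochromate(II)

The 1 calcium counter-ion carries a total charge of +2, so each complex ion is 2−.
Ligand charges: 2×iodo (-1 each), 1×oxalato (-2 each), 1×ethylenediamine (neutral); total -4. So Cr + (-4) = 2−, giving Cr = +2.
The complex ion is anionic, so chromium takes the -ate form chromate(II).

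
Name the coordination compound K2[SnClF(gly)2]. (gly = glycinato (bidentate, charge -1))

potassium chlorofluorobis(glycinato)stannate(II)

The 2 potassium counter-ions carry a total charge of +2, so each complex ion is 2−.
Ligand charges: 1×chloro (-1 each), 1×fluoro (-1 each), 2×glycinato (-1 each); total -4. So Sn + (-4) = 2−, giving Sn = +2.
Ligands are named alphabetically: chloro before fluoro before glycinato.
The complex ion is anionic, so tin takes the -ate form stannate(II).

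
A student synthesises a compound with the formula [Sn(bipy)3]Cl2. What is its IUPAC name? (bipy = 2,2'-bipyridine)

The 2 chloride counter-ions carry a total charge of -2, so each complex ion is 2+.
Ligand charges: 3×2,2'-bipyridine (neutral); total 0. So Sn + (0) = 2+, giving Sn = +2.

tris(2,2'-bipyridine)tin(II) chloride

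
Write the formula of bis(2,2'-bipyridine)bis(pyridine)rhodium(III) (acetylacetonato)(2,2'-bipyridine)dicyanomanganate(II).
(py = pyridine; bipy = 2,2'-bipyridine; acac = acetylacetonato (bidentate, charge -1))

[Rh(bipy)2(py)2][Mn(acac)(bipy)(CN)2]3

Cation [Rh…]: ligand charges 0, Rh(III) ⇒ ion charge 3+.
Anion [Mn…]: ligand charges -3, Mn(II) ⇒ ion charge 1−.
One 3+ cation requires 3 of the 1− anion.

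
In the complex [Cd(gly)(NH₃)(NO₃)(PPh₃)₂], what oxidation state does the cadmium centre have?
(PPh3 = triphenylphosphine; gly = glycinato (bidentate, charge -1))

+2

No counter-ion: the bracketed complex is neutral.
Ligand charges: 1×NH3 neutral; 1×NO3 = -1; 2×PPh3 neutral; 1×gly = -1; sum -2.
Cd + (-2) = 0 ⇒ Cd is +2.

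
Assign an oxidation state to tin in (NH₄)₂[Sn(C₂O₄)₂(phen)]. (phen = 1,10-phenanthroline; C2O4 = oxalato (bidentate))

2 ammonium outside the brackets (+1 each) → the complex ion is 2−.
Ligand charges: 1×phen neutral; 2×C2O4 = -4; sum -4.
Sn + (-4) = 2− ⇒ Sn is +2.

+2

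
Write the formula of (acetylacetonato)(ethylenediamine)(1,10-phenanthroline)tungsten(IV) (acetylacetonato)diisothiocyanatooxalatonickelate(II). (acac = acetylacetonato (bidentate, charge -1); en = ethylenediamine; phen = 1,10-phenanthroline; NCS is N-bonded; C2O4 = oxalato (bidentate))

Cation [W…]: ligand charges -1, W(IV) ⇒ ion charge 3+.
Anion [Ni…]: ligand charges -5, Ni(II) ⇒ ion charge 3−.
One 3+ cation balances one 3− anion.

[W(acac)(en)(phen)][Ni(acac)(C2O4)(NCS)2]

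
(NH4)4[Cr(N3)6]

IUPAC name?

The 4 ammonium counter-ions carry a total charge of +4, so each complex ion is 4−.
Ligand charges: 6×azido (-1 each); total -6. So Cr + (-6) = 4−, giving Cr = +2.
The complex ion is anionic, so chromium takes the -ate form chromate(II).

ammonium hexaazidochromate(II)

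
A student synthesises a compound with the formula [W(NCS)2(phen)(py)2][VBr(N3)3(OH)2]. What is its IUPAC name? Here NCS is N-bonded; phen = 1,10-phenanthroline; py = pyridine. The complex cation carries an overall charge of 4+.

diisothiocyanato(1,10-phenanthroline)bis(pyridine)tungsten(VI) triazidobromodihydroxovanadate(II)

Both ions are complex: the cation is named first with the plain metal name, the anion second with the -ate form; each ion's ligands are alphabetised independently.
The complex cation is given as 4+; its ligand charges sum to -2, so W = +6.
A 1:1 salt means the anion carries the equal and opposite charge, 4−.
Anion: ligand charges sum to -6; for the ion to be 4−, V = +2.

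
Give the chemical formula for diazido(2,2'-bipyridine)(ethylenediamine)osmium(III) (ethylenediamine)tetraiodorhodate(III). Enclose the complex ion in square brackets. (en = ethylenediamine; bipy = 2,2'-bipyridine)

[Os(bipy)(en)(N3)2][Rh(en)I4]

Cation [Os…]: ligand charges -2, Os(III) ⇒ ion charge 1+.
Anion [Rh…]: ligand charges -4, Rh(III) ⇒ ion charge 1−.
One 1+ cation balances one 1− anion.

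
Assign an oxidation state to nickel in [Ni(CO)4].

0

No counter-ion: the bracketed complex is neutral.
Ligand charges: 4×CO neutral; sum 0.
Ni + (0) = 0 ⇒ Ni is 0.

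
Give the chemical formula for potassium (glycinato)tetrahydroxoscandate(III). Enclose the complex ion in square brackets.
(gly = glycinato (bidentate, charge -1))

Ligands: 1 glycinato (gly, -1), 4 hydroxo (OH, -1). Ligand charge sum = -5.
Charge balance with potassium (+1) requires 1 complex ion per 2 potassium.

K2[Sc(gly)(OH)4]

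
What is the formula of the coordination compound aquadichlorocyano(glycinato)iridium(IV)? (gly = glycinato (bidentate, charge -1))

[IrCl2(CN)(gly)(H2O)]

Ligands: 1 aqua (H2O, neutral), 2 chloro (Cl, -1), 1 cyano (CN, -1), 1 glycinato (gly, -1). Ligand charge sum = -4.
With Ir in oxidation state +4, the complex ion is [Ir...].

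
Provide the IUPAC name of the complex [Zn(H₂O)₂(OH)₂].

diaquadihydroxozinc(II)

There is no counter-ion, so the complex is neutral overall.
Ligand charges: 2×aqua (neutral), 2×hydroxo (-1 each); total -2. So Zn + (-2) = 0, giving Zn = +2.
Ligands are named alphabetically: aqua before hydroxo.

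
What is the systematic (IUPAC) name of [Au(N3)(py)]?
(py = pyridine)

There is no counter-ion, so the complex is neutral overall.
Ligand charges: 1×azido (-1 each), 1×pyridine (neutral); total -1. So Au + (-1) = 0, giving Au = +1.
Ligands are named alphabetically: azido before pyridine.

azido(pyridine)gold(I)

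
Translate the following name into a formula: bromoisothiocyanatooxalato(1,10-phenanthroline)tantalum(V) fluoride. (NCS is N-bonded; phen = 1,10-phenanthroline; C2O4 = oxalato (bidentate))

Ligands: 1 bromo (Br, -1), 1 isothiocyanato (NCS, -1), 1 1,10-phenanthroline (phen, neutral), 1 oxalato (C2O4, -2). Ligand charge sum = -4.
With Ta in oxidation state +5, the complex ion is [Ta...]^1+.
Charge balance with fluoride (-1) requires 1 complex ion per 1 fluoride.

[TaBr(C2O4)(NCS)(phen)]F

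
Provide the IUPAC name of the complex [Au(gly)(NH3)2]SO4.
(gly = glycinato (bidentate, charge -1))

The 1 sulfate counter-ion carries a total charge of -2, so each complex ion is 2+.
Ligand charges: 1×glycinato (-1 each), 2×ammine (neutral); total -1. So Au + (-1) = 2+, giving Au = +3.
Ligands are named alphabetically: ammine before glycinato.

diammine(glycinato)gold(III) sulfate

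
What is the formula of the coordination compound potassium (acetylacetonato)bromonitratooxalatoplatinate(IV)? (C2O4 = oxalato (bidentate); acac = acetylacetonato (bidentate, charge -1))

Ligands: 1 oxalato (C2O4, -2), 1 acetylacetonato (acac, -1), 1 bromo (Br, -1), 1 nitrato (NO3, -1). Ligand charge sum = -5.
Charge balance with potassium (+1) requires 1 complex ion per 1 potassium.

K[Pt(acac)Br(C2O4)(NO3)]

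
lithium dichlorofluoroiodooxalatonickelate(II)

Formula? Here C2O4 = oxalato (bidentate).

Ligands: 1 iodo (I, -1), 1 oxalato (C2O4, -2), 1 fluoro (F, -1), 2 chloro (Cl, -1). Ligand charge sum = -6.
With Ni in oxidation state +2, the complex ion is [Ni...]^4−.
Charge balance with lithium (+1) requires 1 complex ion per 4 lithium.

Li4[Ni(C2O4)Cl2FI]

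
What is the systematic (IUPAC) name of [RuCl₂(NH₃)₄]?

There is no counter-ion, so the complex is neutral overall.
Ligand charges: 4×ammine (neutral), 2×chloro (-1 each); total -2. So Ru + (-2) = 0, giving Ru = +2.
Ligands are named alphabetically: ammine before chloro.

tetraamminedichlororuthenium(II)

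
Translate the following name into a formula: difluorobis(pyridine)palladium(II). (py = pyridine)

[PdF2(py)2]

Ligands: 2 fluoro (F, -1), 2 pyridine (py, neutral). Ligand charge sum = -2.
With Pd in oxidation state +2, the complex ion is [Pd...].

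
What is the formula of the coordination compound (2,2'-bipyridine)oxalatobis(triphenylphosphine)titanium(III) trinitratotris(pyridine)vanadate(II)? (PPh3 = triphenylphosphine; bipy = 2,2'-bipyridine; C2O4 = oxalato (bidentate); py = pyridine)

Cation [Ti…]: ligand charges -2, Ti(III) ⇒ ion charge 1+.
Anion [V…]: ligand charges -3, V(II) ⇒ ion charge 1−.
One 1+ cation balances one 1− anion.

[Ti(bipy)(C2O4)(PPh3)2][V(NO3)3(py)3]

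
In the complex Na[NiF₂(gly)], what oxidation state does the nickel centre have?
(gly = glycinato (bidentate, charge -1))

+2

1 sodium outside the brackets (+1 each) → the complex ion is 1−.
Ligand charges: 2×F = -2; 1×gly = -1; sum -3.
Ni + (-3) = 1− ⇒ Ni is +2.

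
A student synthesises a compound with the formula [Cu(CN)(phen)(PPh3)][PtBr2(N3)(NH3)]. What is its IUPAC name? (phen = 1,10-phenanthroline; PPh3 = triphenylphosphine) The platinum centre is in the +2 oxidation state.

cyano(1,10-phenanthroline)(triphenylphosphine)copper(II) ammineazidodibromoplatinate(II)

Pt is given as +2; the anion's ligand charges sum to -3, so the complex anion is 1−.
A 1:1 salt means the cation carries the equal and opposite charge, 1+.
Cation: ligand charges sum to -1; for the ion to be 1+, Cu = +2.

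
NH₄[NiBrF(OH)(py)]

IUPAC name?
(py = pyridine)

ammonium bromofluorohydroxo(pyridine)nickelate(II)

The 1 ammonium counter-ion carries a total charge of +1, so each complex ion is 1−.
Ligand charges: 1×pyridine (neutral), 1×hydroxo (-1 each), 1×fluoro (-1 each), 1×bromo (-1 each); total -3. So Ni + (-3) = 1−, giving Ni = +2.
Ligands are named alphabetically: bromo before fluoro before hydroxo before pyridine.
The complex ion is anionic, so nickel takes the -ate form nickelate(II).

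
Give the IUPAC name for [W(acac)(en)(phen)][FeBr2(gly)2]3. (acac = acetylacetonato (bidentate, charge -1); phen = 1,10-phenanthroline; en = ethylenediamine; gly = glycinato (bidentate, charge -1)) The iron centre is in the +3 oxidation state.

Both ions are complex: the cation is named first with the plain metal name, the anion second with the -ate form; each ion's ligands are alphabetised independently.
Fe is given as +3; the anion's ligand charges sum to -4, so the complex anion is 1−.
With 3 anions per cation, the cation must be 3×1 = 3+.
Cation: ligand charges sum to -1; for the ion to be 3+, W = +4.

(acetylacetonato)(ethylenediamine)(1,10-phenanthroline)tungsten(IV) dibromobis(glycinato)ferrate(III)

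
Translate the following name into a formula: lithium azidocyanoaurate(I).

Li[Au(CN)(N3)]

Ligands: 1 azido (N3, -1), 1 cyano (CN, -1). Ligand charge sum = -2.
With Au in oxidation state +1, the complex ion is [Au...]^1−.
Charge balance with lithium (+1) requires 1 complex ion per 1 lithium.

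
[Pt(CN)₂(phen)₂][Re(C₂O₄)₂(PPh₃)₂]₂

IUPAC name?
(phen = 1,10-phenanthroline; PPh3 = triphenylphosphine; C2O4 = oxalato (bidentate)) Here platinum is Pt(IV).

Pt is given as +4; the cation's ligand charges sum to -2, so the complex cation is 2+.
With 2 anions per cation, each anion must be 2/2 = 1−.
Anion: ligand charges sum to -4; for the ion to be 1−, Re = +3.

dicyanobis(1,10-phenanthroline)platinum(IV) dioxalatobis(triphenylphosphine)rhenate(III)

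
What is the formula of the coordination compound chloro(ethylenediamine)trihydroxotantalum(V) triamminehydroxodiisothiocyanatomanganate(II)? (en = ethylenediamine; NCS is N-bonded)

[TaCl(en)(OH)3][Mn(NCS)2(NH3)3(OH)]

Cation [Ta…]: ligand charges -4, Ta(V) ⇒ ion charge 1+.
Anion [Mn…]: ligand charges -3, Mn(II) ⇒ ion charge 1−.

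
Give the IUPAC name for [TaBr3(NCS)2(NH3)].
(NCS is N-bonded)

There is no counter-ion, so the complex is neutral overall.
Ligand charges: 1×ammine (neutral), 2×isothiocyanato (-1 each), 3×bromo (-1 each); total -5. So Ta + (-5) = 0, giving Ta = +5.
Ligands are named alphabetically: ammine before bromo before isothiocyanato.

amminetribromodiisothiocyanatotantalum(V)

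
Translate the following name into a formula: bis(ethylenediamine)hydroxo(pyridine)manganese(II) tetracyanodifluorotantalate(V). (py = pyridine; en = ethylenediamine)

Cation [Mn…]: ligand charges -1, Mn(II) ⇒ ion charge 1+.
Anion [Ta…]: ligand charges -6, Ta(V) ⇒ ion charge 1−.

[Mn(en)2(OH)(py)][Ta(CN)4F2]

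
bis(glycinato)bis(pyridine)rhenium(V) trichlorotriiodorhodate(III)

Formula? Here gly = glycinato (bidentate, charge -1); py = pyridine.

Cation [Re…]: ligand charges -2, Re(V) ⇒ ion charge 3+.
Anion [Rh…]: ligand charges -6, Rh(III) ⇒ ion charge 3−.

[Re(gly)2(py)2][RhCl3I3]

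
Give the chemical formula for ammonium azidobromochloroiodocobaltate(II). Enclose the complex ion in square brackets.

(NH4)2[CoBrClI(N3)]

Ligands: 1 bromo (Br, -1), 1 chloro (Cl, -1), 1 iodo (I, -1), 1 azido (N3, -1). Ligand charge sum = -4.
Charge balance with ammonium (+1) requires 1 complex ion per 2 ammonium.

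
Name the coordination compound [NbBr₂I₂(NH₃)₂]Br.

The 1 bromide counter-ion carries a total charge of -1, so each complex ion is 1+.
Ligand charges: 2×bromo (-1 each), 2×iodo (-1 each), 2×ammine (neutral); total -4. So Nb + (-4) = 1+, giving Nb = +5.
Ligands are named alphabetically: ammine before bromo before iodo.

diamminedibromodiiodoniobium(V) bromide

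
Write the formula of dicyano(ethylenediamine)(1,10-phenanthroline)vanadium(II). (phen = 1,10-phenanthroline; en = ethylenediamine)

[V(CN)2(en)(phen)]

Ligands: 2 cyano (CN, -1), 1 1,10-phenanthroline (phen, neutral), 1 ethylenediamine (en, neutral). Ligand charge sum = -2.
With V in oxidation state +2, the complex ion is [V...].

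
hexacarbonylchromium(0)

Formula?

[Cr(CO)6]

Ligands: 6 carbonyl (CO, neutral). Ligand charge sum = 0.
With Cr in oxidation state 0, the complex ion is [Cr...].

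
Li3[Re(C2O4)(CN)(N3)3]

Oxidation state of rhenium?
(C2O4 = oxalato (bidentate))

3 lithium outside the brackets (+1 each) → the complex ion is 3−.
Ligand charges: 3×N3 = -3; 1×C2O4 = -2; 1×CN = -1; sum -6.
Re + (-6) = 3− ⇒ Re is +3.

+3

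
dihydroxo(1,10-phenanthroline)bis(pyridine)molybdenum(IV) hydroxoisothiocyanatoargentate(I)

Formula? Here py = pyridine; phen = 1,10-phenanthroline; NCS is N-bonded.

Cation [Mo…]: ligand charges -2, Mo(IV) ⇒ ion charge 2+.
Anion [Ag…]: ligand charges -2, Ag(I) ⇒ ion charge 1−.
One 2+ cation requires 2 of the 1− anion.

[Mo(OH)2(phen)(py)2][Ag(NCS)(OH)]2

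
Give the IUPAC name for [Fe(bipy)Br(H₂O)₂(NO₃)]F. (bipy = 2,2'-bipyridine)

diaqua(2,2'-bipyridine)bromonitratoiron(III) fluoride

The 1 fluoride counter-ion carries a total charge of -1, so each complex ion is 1+.
Ligand charges: 1×2,2'-bipyridine (neutral), 1×bromo (-1 each), 1×nitrato (-1 each), 2×aqua (neutral); total -2. So Fe + (-2) = 1+, giving Fe = +3.
Ligands are named alphabetically: aqua before bipyridine before bromo before nitrato.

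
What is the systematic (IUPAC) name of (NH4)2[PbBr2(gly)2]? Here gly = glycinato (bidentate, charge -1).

ammonium dibromobis(glycinato)plumbate(II)

The 2 ammonium counter-ions carry a total charge of +2, so each complex ion is 2−.
Ligand charges: 2×bromo (-1 each), 2×glycinato (-1 each); total -4. So Pb + (-4) = 2−, giving Pb = +2.
The complex ion is anionic, so lead takes the -ate form plumbate(II).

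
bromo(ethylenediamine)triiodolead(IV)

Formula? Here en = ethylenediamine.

Ligands: 3 iodo (I, -1), 1 bromo (Br, -1), 1 ethylenediamine (en, neutral). Ligand charge sum = -4.
With Pb in oxidation state +4, the complex ion is [Pb...].

[PbBr(en)I3]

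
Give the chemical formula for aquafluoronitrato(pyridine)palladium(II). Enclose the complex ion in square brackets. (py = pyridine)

[PdF(H2O)(NO3)(py)]

Ligands: 1 pyridine (py, neutral), 1 nitrato (NO3, -1), 1 aqua (H2O, neutral), 1 fluoro (F, -1). Ligand charge sum = -2.
With Pd in oxidation state +2, the complex ion is [Pd...].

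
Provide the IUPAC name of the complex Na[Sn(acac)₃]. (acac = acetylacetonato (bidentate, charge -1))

sodium tris(acetylacetonato)stannate(II)

The 1 sodium counter-ion carries a total charge of +1, so each complex ion is 1−.
Ligand charges: 3×acetylacetonato (-1 each); total -3. So Sn + (-3) = 1−, giving Sn = +2.
The complex ion is anionic, so tin takes the -ate form stannate(II).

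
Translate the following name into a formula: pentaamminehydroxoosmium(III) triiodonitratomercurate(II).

Cation [Os…]: ligand charges -1, Os(III) ⇒ ion charge 2+.
Anion [Hg…]: ligand charges -4, Hg(II) ⇒ ion charge 2−.
One 2+ cation balances one 2− anion.

[Os(NH3)5(OH)][HgI3(NO3)]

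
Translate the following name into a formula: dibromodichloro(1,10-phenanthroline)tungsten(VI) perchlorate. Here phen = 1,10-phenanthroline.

[WBr2Cl2(phen)](ClO4)2

Ligands: 2 bromo (Br, -1), 2 chloro (Cl, -1), 1 1,10-phenanthroline (phen, neutral). Ligand charge sum = -4.
With W in oxidation state +6, the complex ion is [W...]^2+.
Charge balance with perchlorate (-1) requires 1 complex ion per 2 perchlorate.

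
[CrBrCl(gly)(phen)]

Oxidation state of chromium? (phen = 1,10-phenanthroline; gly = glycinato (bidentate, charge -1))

No counter-ion: the bracketed complex is neutral.
Ligand charges: 1×phen neutral; 1×Cl = -1; 1×gly = -1; 1×Br = -1; sum -3.
Cr + (-3) = 0 ⇒ Cr is +3.

+3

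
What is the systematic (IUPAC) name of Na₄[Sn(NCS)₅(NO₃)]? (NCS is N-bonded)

sodium pentaisothiocyanatonitratostannate(II)

The 4 sodium counter-ions carry a total charge of +4, so each complex ion is 4−.
Ligand charges: 1×nitrato (-1 each), 5×isothiocyanato (-1 each); total -6. So Sn + (-6) = 4−, giving Sn = +2.
The complex ion is anionic, so tin takes the -ate form stannate(II).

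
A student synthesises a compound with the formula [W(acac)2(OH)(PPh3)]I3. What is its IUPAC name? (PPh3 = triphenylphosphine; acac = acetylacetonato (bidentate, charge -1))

bis(acetylacetonato)hydroxo(triphenylphosphine)tungsten(VI) iodide

The 3 iodide counter-ions carry a total charge of -3, so each complex ion is 3+.
Ligand charges: 1×triphenylphosphine (neutral), 2×acetylacetonato (-1 each), 1×hydroxo (-1 each); total -3. So W + (-3) = 3+, giving W = +6.
Ligands are named alphabetically: acetylacetonato before hydroxo before triphenylphosphine.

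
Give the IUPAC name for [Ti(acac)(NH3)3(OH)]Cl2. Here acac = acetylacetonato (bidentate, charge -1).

The 2 chloride counter-ions carry a total charge of -2, so each complex ion is 2+.
Ligand charges: 3×ammine (neutral), 1×acetylacetonato (-1 each), 1×hydroxo (-1 each); total -2. So Ti + (-2) = 2+, giving Ti = +4.
Ligands are named alphabetically: acetylacetonato before ammine before hydroxo.

(acetylacetonato)triamminehydroxotitanium(IV) chloride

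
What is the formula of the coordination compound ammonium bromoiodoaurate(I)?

NH4[AuBrI]

Ligands: 1 bromo (Br, -1), 1 iodo (I, -1). Ligand charge sum = -2.
With Au in oxidation state +1, the complex ion is [Au...]^1−.
Charge balance with ammonium (+1) requires 1 complex ion per 1 ammonium.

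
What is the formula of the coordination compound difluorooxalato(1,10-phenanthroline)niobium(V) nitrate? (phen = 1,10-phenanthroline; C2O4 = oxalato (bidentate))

Ligands: 1 1,10-phenanthroline (phen, neutral), 1 oxalato (C2O4, -2), 2 fluoro (F, -1). Ligand charge sum = -4.
With Nb in oxidation state +5, the complex ion is [Nb...]^1+.
Charge balance with nitrate (-1) requires 1 complex ion per 1 nitrate.

[Nb(C2O4)F2(phen)]NO3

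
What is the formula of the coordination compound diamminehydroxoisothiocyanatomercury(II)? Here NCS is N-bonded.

Ligands: 1 isothiocyanato (NCS, -1), 1 hydroxo (OH, -1), 2 ammine (NH3, neutral). Ligand charge sum = -2.
With Hg in oxidation state +2, the complex ion is [Hg...].

[Hg(NCS)(NH3)2(OH)]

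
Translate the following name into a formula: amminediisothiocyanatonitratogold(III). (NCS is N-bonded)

Ligands: 1 nitrato (NO3, -1), 2 isothiocyanato (NCS, -1), 1 ammine (NH3, neutral). Ligand charge sum = -3.
With Au in oxidation state +3, the complex ion is [Au...].

[Au(NCS)2(NH3)(NO3)]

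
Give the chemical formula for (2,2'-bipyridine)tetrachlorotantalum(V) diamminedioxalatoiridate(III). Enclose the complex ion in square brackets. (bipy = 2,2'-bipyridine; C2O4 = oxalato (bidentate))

[Ta(bipy)Cl4][Ir(C2O4)2(NH3)2]

Cation [Ta…]: ligand charges -4, Ta(V) ⇒ ion charge 1+.
Anion [Ir…]: ligand charges -4, Ir(III) ⇒ ion charge 1−.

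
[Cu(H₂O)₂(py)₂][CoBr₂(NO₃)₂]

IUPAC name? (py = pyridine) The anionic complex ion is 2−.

Both ions are complex: the cation is named first with the plain metal name, the anion second with the -ate form; each ion's ligands are alphabetised independently.
The complex anion is given as 2−; its ligand charges sum to -4, so Co = +2.
A 1:1 salt means the cation carries the equal and opposite charge, 2+.
Cation: ligand charges sum to 0; for the ion to be 2+, Cu = +2.

diaquabis(pyridine)copper(II) dibromodinitratocobaltate(II)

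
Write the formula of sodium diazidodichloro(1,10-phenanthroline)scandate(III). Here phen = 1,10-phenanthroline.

Ligands: 2 azido (N3, -1), 2 chloro (Cl, -1), 1 1,10-phenanthroline (phen, neutral). Ligand charge sum = -4.
With Sc in oxidation state +3, the complex ion is [Sc...]^1−.
Charge balance with sodium (+1) requires 1 complex ion per 1 sodium.

Na[ScCl2(N3)2(phen)]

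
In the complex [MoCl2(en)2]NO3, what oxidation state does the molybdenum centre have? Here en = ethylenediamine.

+3

1 nitrate outside the brackets (-1 each) → the complex ion is 1+.
Ligand charges: 2×en neutral; 2×Cl = -2; sum -2.
Mo + (-2) = 1+ ⇒ Mo is +3.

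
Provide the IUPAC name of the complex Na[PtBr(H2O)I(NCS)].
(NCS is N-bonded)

sodium aquabromoiodoisothiocyanatoplatinate(II)

The 1 sodium counter-ion carries a total charge of +1, so each complex ion is 1−.
Ligand charges: 1×isothiocyanato (-1 each), 1×aqua (neutral), 1×iodo (-1 each), 1×bromo (-1 each); total -3. So Pt + (-3) = 1−, giving Pt = +2.
Ligands are named alphabetically: aqua before bromo before iodo before isothiocyanato.
The complex ion is anionic, so platinum takes the -ate form platinate(II).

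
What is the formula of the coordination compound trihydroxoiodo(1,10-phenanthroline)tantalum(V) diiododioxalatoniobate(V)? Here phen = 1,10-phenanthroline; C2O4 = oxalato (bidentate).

[TaI(OH)3(phen)][Nb(C2O4)2I2]

Cation [Ta…]: ligand charges -4, Ta(V) ⇒ ion charge 1+.
Anion [Nb…]: ligand charges -6, Nb(V) ⇒ ion charge 1−.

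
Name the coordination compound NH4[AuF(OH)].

ammonium fluorohydroxoaurate(I)

The 1 ammonium counter-ion carries a total charge of +1, so each complex ion is 1−.
Ligand charges: 1×fluoro (-1 each), 1×hydroxo (-1 each); total -2. So Au + (-2) = 1−, giving Au = +1.
Ligands are named alphabetically: fluoro before hydroxo.
The complex ion is anionic, so gold takes the -ate form aurate(I).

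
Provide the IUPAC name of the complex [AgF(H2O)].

aquafluorosilver(I)

There is no counter-ion, so the complex is neutral overall.
Ligand charges: 1×aqua (neutral), 1×fluoro (-1 each); total -1. So Ag + (-1) = 0, giving Ag = +1.
Ligands are named alphabetically: aqua before fluoro.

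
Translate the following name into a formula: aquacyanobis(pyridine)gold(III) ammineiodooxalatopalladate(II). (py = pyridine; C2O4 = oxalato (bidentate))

[Au(CN)(H2O)(py)2][Pd(C2O4)I(NH3)]2

Cation [Au…]: ligand charges -1, Au(III) ⇒ ion charge 2+.
Anion [Pd…]: ligand charges -3, Pd(II) ⇒ ion charge 1−.
One 2+ cation requires 2 of the 1− anion.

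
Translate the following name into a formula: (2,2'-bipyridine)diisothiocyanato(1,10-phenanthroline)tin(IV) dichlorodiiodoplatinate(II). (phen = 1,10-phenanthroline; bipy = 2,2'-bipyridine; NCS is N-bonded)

Cation [Sn…]: ligand charges -2, Sn(IV) ⇒ ion charge 2+.
Anion [Pt…]: ligand charges -4, Pt(II) ⇒ ion charge 2−.

[Sn(bipy)(NCS)2(phen)][PtCl2I2]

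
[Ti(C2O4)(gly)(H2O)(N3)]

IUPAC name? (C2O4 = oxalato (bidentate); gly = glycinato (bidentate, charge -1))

aquaazido(glycinato)oxalatotitanium(IV)

There is no counter-ion, so the complex is neutral overall.
Ligand charges: 1×azido (-1 each), 1×aqua (neutral), 1×oxalato (-2 each), 1×glycinato (-1 each); total -4. So Ti + (-4) = 0, giving Ti = +4.
Ligands are named alphabetically: aqua before azido before glycinato before oxalato.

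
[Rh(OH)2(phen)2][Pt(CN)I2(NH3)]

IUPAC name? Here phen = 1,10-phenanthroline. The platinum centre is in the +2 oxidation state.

dihydroxobis(1,10-phenanthroline)rhodium(III) amminecyanodiiodoplatinate(II)

Both ions are complex: the cation is named first with the plain metal name, the anion second with the -ate form; each ion's ligands are alphabetised independently.
Pt is given as +2; the anion's ligand charges sum to -3, so the complex anion is 1−.
A 1:1 salt means the cation carries the equal and opposite charge, 1+.
Cation: ligand charges sum to -2; for the ion to be 1+, Rh = +3.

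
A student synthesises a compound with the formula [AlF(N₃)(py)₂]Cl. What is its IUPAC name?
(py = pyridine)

The 1 chloride counter-ion carries a total charge of -1, so each complex ion is 1+.
Ligand charges: 1×azido (-1 each), 1×fluoro (-1 each), 2×pyridine (neutral); total -2. So Al + (-2) = 1+, giving Al = +3.
Ligands are named alphabetically: azido before fluoro before pyridine.

azidofluorobis(pyridine)aluminium(III) chloride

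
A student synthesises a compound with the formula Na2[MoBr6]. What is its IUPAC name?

The 2 sodium counter-ions carry a total charge of +2, so each complex ion is 2−.
Ligand charges: 6×bromo (-1 each); total -6. So Mo + (-6) = 2−, giving Mo = +4.
The complex ion is anionic, so molybdenum takes the -ate form molybdate(IV).

sodium hexabromomolybdate(IV)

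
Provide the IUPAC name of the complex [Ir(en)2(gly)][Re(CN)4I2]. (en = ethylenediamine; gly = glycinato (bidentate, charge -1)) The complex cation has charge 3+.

bis(ethylenediamine)(glycinato)iridium(IV) tetracyanodiiodorhenate(III)

The complex cation is given as 3+; its ligand charges sum to -1, so Ir = +4.
A 1:1 salt means the anion carries the equal and opposite charge, 3−.
Anion: ligand charges sum to -6; for the ion to be 3−, Re = +3.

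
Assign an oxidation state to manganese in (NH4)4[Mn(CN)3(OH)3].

4 ammonium outside the brackets (+1 each) → the complex ion is 4−.
Ligand charges: 3×OH = -3; 3×CN = -3; sum -6.
Mn + (-6) = 4− ⇒ Mn is +2.

+2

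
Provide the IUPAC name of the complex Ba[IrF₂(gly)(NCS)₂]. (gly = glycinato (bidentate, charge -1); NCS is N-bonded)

barium difluoro(glycinato)diisothiocyanatoiridate(III)

The 1 barium counter-ion carries a total charge of +2, so each complex ion is 2−.
Ligand charges: 2×fluoro (-1 each), 1×glycinato (-1 each), 2×isothiocyanato (-1 each); total -5. So Ir + (-5) = 2−, giving Ir = +3.
Ligands are named alphabetically: fluoro before glycinato before isothiocyanato.
The complex ion is anionic, so iridium takes the -ate form iridate(III).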